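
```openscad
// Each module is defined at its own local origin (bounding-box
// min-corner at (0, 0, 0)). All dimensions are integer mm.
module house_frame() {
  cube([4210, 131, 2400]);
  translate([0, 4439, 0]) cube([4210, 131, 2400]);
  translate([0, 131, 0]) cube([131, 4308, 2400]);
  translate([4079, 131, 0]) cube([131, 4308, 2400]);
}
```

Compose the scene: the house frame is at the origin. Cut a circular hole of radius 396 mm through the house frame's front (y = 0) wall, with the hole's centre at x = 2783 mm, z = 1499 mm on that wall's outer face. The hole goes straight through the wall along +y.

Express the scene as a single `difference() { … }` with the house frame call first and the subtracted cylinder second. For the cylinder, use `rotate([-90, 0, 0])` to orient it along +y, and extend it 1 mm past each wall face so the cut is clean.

difference() {
  house_frame();
  translate([2783, -1, 1499]) rotate([-90, 0, 0]) cylinder(h = 133, r = 396);
}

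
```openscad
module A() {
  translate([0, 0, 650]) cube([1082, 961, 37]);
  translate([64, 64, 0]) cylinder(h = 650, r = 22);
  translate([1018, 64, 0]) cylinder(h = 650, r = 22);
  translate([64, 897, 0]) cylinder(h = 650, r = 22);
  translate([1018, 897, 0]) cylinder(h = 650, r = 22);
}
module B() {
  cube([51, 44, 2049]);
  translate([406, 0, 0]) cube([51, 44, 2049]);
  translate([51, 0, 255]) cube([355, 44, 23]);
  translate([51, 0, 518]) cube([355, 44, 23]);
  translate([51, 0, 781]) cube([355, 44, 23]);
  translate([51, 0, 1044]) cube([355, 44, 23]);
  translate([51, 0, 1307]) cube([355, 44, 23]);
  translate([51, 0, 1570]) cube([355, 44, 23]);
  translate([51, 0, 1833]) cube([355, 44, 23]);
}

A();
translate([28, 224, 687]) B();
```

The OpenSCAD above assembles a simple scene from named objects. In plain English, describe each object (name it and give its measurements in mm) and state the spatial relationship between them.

A is a table: top 1082 mm (x) × 961 mm (y), 37 mm thick, upper face at z = 687 mm, on four round legs of 44 mm diameter, each leg's bounding box inset 42 mm from the nearest pair of top edges, running from z = 0 to the bottom of the top.

B is a straight ladder. Two 51×44 mm vertical rails, 2049 mm tall, stand 457 mm apart (outside-to-outside) with their front faces coplanar on the −y side. 7 rungs, each 44 mm deep and 23 mm tall, span between the inner faces of the rails, front faces flush with the rails. The lowest rung's underside is at z = 255 mm and rungs are spaced 263 mm apart (underside to underside).

The ladder is on top of the table.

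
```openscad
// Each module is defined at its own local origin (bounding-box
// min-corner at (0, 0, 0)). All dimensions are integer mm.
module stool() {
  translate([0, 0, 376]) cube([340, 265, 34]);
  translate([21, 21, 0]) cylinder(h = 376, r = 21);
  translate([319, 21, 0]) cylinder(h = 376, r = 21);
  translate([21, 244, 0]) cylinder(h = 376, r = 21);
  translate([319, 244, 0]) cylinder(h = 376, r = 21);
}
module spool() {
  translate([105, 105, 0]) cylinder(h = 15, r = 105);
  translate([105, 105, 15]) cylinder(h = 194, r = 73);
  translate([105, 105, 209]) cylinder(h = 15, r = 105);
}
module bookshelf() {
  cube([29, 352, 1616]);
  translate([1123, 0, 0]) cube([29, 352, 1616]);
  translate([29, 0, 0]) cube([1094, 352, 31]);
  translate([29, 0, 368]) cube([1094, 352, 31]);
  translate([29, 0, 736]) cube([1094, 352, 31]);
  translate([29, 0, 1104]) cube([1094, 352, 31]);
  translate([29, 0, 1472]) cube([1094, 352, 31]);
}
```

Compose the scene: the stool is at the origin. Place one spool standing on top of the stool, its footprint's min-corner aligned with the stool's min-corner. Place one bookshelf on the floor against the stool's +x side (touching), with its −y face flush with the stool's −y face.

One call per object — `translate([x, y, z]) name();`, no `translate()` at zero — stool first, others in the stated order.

stool();
translate([0, 0, 410]) spool();
translate([340, 0, 0]) bookshelf();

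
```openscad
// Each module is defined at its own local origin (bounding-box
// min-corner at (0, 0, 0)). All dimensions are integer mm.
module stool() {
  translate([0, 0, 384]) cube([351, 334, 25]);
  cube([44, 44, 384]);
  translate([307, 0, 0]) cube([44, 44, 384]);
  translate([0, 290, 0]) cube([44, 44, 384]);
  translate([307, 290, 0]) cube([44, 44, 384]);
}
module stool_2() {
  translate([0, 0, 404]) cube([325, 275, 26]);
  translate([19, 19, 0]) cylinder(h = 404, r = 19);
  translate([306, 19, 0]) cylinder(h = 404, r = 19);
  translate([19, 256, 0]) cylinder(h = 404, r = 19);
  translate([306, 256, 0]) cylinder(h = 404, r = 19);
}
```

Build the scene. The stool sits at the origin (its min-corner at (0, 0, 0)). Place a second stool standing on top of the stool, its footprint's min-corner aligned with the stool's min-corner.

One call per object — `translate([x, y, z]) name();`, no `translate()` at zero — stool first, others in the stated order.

stool();
translate([0, 0, 409]) stool_2();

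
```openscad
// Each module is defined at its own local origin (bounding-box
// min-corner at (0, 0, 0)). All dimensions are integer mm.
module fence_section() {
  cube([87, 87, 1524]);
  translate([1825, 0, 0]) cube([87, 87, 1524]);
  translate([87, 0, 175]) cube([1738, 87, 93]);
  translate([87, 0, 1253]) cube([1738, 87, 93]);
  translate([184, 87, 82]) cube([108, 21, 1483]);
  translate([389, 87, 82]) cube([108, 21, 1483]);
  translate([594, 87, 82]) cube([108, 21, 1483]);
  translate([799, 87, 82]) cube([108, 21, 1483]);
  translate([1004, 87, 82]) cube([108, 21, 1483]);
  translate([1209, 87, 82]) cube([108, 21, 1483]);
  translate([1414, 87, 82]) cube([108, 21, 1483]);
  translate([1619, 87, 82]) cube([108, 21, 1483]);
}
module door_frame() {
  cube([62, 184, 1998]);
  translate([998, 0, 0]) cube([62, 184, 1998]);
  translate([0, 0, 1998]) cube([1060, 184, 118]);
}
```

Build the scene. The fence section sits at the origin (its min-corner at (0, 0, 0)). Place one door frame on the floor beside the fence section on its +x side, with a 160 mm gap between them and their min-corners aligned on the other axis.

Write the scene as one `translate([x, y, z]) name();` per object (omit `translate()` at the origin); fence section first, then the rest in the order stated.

fence_section();
translate([2072, 0, 0]) door_frame();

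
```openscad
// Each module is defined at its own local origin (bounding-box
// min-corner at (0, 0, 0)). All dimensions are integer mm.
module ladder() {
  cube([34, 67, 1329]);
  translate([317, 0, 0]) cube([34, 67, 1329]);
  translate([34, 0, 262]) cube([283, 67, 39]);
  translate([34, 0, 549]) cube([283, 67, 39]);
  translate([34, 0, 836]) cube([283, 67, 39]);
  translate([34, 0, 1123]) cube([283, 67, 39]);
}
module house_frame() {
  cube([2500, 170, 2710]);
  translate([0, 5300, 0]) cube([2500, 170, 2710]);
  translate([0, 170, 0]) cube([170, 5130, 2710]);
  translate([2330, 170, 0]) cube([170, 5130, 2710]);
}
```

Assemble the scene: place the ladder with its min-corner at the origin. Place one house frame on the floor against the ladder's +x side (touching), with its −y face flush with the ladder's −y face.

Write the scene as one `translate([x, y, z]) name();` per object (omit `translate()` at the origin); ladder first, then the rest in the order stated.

ladder();
translate([351, 0, 0]) house_frame();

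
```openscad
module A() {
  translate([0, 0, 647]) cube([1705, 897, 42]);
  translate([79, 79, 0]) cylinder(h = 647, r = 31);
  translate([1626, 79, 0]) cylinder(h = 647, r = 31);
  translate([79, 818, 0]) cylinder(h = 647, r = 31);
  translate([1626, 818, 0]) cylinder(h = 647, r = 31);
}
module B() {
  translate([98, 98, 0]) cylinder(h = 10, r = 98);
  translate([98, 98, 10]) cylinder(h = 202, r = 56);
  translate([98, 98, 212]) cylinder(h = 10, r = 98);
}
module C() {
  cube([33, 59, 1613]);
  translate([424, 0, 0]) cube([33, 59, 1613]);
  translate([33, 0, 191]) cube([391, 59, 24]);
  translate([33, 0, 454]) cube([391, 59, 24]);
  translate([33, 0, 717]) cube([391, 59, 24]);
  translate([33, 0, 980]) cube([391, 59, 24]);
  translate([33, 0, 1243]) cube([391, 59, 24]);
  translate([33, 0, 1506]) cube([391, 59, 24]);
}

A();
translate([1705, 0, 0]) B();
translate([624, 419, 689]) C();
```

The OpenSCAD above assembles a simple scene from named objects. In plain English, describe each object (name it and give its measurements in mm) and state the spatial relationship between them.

A is a rectangular dining table. The top is 1705×897×42 mm with its upper surface at z = 689 mm. It stands on four round legs of 62 mm diameter, each leg's bounding box inset 48 mm from the nearest pair of top edges, running from the floor to the underside of the top.

B is a spool: two coaxial disc flanges of radius 98 mm and thickness 10 mm, joined by a core cylinder of radius 56 mm and height 202 mm. The lower flange rests on z = 0 and the three cylinders share a vertical axis.

C is a wooden ladder with two side rails of 33×59 mm section and 1613 mm height, set 457 mm apart overall. Between them run 6 rectangular rungs (59 mm deep, 24 mm thick), front faces flush with the rails' −y face. The bottom of the first rung is 191 mm above the floor and each subsequent rung is 263 mm higher than the one below.

The spool is against the table's +x side, with their −y faces flush. The ladder is on top of the table, centred.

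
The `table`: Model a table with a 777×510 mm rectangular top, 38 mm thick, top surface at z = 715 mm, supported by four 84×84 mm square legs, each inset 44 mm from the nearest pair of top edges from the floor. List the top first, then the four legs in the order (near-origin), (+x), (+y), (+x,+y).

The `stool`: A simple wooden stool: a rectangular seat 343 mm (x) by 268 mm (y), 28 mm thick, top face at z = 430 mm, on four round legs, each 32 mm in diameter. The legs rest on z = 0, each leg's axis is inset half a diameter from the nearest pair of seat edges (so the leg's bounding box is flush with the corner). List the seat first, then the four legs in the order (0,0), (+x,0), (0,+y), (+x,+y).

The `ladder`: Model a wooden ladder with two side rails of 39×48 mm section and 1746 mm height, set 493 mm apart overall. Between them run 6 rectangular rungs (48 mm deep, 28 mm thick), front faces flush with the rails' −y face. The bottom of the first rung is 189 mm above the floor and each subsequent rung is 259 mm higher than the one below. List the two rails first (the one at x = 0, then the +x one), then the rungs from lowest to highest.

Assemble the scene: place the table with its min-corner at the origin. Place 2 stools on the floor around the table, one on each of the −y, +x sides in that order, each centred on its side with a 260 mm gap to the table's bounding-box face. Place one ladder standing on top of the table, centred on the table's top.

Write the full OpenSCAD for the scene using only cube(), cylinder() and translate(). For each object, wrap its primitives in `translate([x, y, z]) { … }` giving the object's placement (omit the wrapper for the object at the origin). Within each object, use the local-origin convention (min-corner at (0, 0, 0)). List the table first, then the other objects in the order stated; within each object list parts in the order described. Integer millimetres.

translate([0, 0, 677]) cube([777, 510, 38]);
translate([44, 44, 0]) cube([84, 84, 677]);
translate([649, 44, 0]) cube([84, 84, 677]);
translate([44, 382, 0]) cube([84, 84, 677]);
translate([649, 382, 0]) cube([84, 84, 677]);
translate([217, -528, 0]) {
  translate([0, 0, 402]) cube([343, 268, 28]);
  translate([16, 16, 0]) cylinder(h = 402, r = 16);
  translate([327, 16, 0]) cylinder(h = 402, r = 16);
  translate([16, 252, 0]) cylinder(h = 402, r = 16);
  translate([327, 252, 0]) cylinder(h = 402, r = 16);
}
translate([1037, 121, 0]) {
  translate([0, 0, 402]) cube([343, 268, 28]);
  translate([16, 16, 0]) cylinder(h = 402, r = 16);
  translate([327, 16, 0]) cylinder(h = 402, r = 16);
  translate([16, 252, 0]) cylinder(h = 402, r = 16);
  translate([327, 252, 0]) cylinder(h = 402, r = 16);
}
translate([142, 231, 715]) {
  cube([39, 48, 1746]);
  translate([454, 0, 0]) cube([39, 48, 1746]);
  translate([39, 0, 189]) cube([415, 48, 28]);
  translate([39, 0, 448]) cube([415, 48, 28]);
  translate([39, 0, 707]) cube([415, 48, 28]);
  translate([39, 0, 966]) cube([415, 48, 28]);
  translate([39, 0, 1225]) cube([415, 48, 28]);
  translate([39, 0, 1484]) cube([415, 48, 28]);
}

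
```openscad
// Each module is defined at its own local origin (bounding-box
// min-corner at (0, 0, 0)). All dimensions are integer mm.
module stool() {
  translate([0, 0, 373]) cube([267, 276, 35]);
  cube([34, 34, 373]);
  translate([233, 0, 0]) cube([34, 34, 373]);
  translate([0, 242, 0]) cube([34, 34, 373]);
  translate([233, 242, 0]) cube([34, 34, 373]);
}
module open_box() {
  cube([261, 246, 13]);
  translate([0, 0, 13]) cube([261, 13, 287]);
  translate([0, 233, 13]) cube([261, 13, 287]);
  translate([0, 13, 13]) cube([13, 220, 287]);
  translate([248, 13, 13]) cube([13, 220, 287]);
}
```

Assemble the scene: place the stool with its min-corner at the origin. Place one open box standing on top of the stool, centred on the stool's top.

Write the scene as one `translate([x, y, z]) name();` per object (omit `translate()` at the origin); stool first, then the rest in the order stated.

stool();
translate([3, 15, 408]) open_box();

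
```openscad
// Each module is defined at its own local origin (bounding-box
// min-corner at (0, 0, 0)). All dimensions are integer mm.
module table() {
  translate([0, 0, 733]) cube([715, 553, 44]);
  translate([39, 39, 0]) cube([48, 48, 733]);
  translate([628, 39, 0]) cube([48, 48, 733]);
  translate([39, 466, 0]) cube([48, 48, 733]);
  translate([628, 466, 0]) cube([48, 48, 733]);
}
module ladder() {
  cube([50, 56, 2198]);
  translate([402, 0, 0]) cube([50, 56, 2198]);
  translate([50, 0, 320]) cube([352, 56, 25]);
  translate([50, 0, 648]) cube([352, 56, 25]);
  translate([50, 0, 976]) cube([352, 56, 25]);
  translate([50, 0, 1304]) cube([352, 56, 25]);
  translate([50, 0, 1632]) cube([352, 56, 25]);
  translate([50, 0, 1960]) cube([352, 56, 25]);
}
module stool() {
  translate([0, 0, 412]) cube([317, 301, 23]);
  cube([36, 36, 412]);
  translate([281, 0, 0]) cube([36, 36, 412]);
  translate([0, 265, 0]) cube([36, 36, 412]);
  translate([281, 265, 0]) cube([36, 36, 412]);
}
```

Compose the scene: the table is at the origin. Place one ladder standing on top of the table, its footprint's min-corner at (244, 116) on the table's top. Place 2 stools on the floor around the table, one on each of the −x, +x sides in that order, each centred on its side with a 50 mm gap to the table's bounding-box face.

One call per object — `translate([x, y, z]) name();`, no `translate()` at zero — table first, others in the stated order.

table();
translate([244, 116, 777]) ladder();
translate([-367, 126, 0]) stool();
translate([765, 126, 0]) stool();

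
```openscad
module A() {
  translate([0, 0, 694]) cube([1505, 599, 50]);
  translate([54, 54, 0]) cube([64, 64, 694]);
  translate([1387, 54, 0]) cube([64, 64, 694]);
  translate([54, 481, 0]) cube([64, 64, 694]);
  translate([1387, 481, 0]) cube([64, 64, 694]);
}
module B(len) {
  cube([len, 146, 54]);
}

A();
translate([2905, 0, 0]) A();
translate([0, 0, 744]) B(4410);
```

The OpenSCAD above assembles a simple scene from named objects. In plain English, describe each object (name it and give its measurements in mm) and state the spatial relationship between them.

A is a table with a 1505×599 mm rectangular top, 50 mm thick, top surface at z = 744 mm, supported by four 64×64 mm square legs, each inset 54 mm from the nearest pair of top edges, running from the floor.

B is a rectangular beam 4410 mm long (x), 146 mm deep (y), 54 mm thick (z).

The beam spans the tops of two tables placed 1400 mm apart, resting at z = 744 mm.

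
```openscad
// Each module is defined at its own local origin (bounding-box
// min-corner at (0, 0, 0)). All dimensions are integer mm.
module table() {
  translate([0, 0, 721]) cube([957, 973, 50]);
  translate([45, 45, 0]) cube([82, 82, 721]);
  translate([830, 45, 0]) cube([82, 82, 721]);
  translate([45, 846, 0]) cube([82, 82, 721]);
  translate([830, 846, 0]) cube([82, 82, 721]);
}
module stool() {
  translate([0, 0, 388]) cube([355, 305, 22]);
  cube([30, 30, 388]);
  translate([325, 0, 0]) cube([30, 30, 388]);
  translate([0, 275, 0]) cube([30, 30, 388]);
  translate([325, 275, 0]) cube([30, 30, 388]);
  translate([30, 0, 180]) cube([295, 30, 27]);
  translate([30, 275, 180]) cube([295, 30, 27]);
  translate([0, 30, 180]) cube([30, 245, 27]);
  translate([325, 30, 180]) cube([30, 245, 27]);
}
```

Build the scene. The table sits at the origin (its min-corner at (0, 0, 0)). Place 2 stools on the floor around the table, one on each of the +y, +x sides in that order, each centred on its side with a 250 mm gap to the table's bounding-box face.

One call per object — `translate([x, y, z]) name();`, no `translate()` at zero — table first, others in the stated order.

table();
translate([301, 1223, 0]) stool();
translate([1207, 334, 0]) stool();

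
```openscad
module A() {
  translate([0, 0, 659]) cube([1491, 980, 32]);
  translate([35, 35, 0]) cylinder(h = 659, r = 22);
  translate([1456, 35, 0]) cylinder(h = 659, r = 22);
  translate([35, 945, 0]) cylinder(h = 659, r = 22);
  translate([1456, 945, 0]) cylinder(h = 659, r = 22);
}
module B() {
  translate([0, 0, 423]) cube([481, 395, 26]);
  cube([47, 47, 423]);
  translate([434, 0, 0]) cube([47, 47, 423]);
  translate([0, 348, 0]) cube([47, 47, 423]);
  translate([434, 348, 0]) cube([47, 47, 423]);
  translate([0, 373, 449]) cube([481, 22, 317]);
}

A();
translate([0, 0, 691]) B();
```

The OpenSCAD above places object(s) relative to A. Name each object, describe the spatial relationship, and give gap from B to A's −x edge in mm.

A is a table. B is a chair. The chair is on top of the table. The gap from the chair to the table's −x edge is 0 mm.

The chair's min-x is at 0; the table's min-x is 0; gap = 0 mm.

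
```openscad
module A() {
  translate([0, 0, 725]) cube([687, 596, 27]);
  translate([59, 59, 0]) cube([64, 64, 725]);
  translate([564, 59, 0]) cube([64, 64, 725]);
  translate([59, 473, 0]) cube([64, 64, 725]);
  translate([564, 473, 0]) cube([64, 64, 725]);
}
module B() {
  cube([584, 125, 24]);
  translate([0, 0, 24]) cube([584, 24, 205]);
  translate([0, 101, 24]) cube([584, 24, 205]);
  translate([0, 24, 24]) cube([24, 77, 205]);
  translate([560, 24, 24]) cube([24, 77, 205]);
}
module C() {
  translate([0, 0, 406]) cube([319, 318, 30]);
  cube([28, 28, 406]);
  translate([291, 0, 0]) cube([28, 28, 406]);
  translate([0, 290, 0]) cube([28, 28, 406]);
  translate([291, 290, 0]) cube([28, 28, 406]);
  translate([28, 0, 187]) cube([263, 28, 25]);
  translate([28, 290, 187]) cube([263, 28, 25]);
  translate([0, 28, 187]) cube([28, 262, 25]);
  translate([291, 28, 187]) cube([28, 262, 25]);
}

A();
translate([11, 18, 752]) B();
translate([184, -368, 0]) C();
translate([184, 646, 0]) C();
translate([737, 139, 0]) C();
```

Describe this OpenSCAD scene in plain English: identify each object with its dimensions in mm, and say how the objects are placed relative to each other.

A is a table: top 687 mm (x) × 596 mm (y), 27 mm thick, upper face at z = 752 mm, on four 64×64 mm square legs, each inset 59 mm from the nearest pair of top edges, running from z = 0 to the bottom of the top.

B is an open storage box with external size 584×125×229 mm and wall thickness 24 mm (the base is also 24 mm thick). The base covers the whole footprint; the four walls stand on the base, with the y-facing walls full-width and the x-facing walls fitting between their inner faces.

C is a simple wooden stool: a rectangular seat 319 mm (x) by 318 mm (y), 30 mm thick, top face at z = 436 mm, on four square legs, each 28×28 mm in cross-section. The legs rest on z = 0, each flush with a corner of the seat. Four stretchers, 28 mm wide and 25 mm tall, connect adjacent legs with their undersides at z = 187 mm, each running between the inner faces of the legs it joins and aligned with the legs' outer faces on the other axis.

The open box is on top of the table. Three stools sit around the table at the −y, +y, +x sides.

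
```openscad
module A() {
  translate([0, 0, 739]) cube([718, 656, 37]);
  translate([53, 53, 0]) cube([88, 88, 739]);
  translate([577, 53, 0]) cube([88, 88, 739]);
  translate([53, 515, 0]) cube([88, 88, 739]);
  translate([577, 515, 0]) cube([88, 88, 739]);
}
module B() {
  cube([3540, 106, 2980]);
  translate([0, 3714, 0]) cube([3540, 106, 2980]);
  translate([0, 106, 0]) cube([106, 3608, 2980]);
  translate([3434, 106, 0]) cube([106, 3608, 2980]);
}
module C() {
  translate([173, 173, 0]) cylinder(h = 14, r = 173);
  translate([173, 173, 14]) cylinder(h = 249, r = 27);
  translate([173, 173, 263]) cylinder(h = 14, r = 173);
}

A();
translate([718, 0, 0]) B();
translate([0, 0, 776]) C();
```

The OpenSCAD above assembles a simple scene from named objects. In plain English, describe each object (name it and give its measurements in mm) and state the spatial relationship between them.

A is a table: top 718 mm (x) × 656 mm (y), 37 mm thick, upper face at z = 776 mm, on four 88×88 mm square legs, each inset 53 mm from the nearest pair of top edges, running from z = 0 to the bottom of the top.

B is the wall frame of a small rectangular building: four walls, each 2980 mm tall and 106 mm thick, enclosing a footprint 3540 mm (x) by 3820 mm (y) outside-to-outside, with no floor or roof. The front and back walls (the −y and +y sides) span the full width; the two side walls fit between them.

C is a spool: two coaxial disc flanges of radius 173 mm and thickness 14 mm, joined by a core cylinder of radius 27 mm and height 249 mm. The lower flange rests on z = 0 and the three cylinders share a vertical axis.

The house frame is against the table's +x side, with their −y faces flush. The spool is on top of the table.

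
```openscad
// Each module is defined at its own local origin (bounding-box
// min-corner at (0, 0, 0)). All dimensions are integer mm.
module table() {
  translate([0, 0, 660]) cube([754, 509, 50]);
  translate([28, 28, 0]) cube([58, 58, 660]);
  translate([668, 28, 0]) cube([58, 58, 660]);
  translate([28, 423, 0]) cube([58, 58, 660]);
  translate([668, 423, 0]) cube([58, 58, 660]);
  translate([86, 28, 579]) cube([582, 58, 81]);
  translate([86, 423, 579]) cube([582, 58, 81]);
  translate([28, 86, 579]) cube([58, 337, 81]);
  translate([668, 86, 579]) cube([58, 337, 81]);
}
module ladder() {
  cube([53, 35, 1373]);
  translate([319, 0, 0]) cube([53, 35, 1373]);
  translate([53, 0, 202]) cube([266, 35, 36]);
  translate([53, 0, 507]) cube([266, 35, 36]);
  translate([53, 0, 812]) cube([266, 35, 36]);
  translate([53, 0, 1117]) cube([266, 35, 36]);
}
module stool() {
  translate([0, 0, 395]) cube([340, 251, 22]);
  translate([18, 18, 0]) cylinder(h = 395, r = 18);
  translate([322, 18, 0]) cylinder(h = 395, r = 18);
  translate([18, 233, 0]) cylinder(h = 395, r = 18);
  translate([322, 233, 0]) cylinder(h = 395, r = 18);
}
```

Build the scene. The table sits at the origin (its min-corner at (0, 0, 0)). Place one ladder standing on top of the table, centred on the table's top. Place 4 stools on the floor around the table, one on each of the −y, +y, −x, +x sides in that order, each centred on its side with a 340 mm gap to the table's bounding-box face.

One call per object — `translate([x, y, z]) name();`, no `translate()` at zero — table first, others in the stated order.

table();
translate([191, 237, 710]) ladder();
translate([207, -591, 0]) stool();
translate([207, 849, 0]) stool();
translate([-680, 129, 0]) stool();
translate([1094, 129, 0]) stool();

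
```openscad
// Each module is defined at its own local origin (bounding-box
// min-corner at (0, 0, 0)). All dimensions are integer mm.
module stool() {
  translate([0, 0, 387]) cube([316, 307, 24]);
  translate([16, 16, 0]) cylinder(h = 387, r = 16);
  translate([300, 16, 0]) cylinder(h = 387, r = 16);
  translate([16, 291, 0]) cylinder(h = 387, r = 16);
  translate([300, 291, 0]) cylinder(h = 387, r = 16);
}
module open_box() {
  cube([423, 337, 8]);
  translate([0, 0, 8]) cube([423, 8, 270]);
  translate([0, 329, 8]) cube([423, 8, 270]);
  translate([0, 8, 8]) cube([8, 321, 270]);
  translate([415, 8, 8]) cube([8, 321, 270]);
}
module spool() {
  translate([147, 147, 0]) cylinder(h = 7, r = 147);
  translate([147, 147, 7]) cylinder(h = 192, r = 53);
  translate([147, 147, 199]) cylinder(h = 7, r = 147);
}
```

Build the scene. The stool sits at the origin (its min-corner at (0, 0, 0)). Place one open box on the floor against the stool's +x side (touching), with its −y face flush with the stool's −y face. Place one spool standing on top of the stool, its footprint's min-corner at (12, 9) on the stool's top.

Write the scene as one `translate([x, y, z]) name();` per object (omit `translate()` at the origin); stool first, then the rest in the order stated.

stool();
translate([316, 0, 0]) open_box();
translate([12, 9, 411]) spool();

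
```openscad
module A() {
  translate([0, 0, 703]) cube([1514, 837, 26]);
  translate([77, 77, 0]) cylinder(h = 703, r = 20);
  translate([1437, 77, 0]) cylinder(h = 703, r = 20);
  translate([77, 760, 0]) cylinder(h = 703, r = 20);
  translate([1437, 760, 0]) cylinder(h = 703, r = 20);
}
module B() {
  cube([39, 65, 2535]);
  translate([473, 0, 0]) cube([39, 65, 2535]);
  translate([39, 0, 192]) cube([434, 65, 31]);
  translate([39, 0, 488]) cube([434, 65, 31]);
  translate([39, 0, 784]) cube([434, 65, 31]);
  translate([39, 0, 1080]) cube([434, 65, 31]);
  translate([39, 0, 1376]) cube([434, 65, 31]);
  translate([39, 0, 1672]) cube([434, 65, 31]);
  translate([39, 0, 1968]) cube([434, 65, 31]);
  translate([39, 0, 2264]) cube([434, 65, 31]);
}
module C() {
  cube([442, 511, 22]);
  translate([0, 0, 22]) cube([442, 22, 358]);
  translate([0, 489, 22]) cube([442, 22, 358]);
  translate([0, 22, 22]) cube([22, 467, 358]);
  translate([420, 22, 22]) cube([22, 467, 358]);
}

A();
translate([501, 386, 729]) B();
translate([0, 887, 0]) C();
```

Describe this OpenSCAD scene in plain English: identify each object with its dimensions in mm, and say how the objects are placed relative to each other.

A is a table: top 1514 mm (x) × 837 mm (y), 26 mm thick, upper face at z = 729 mm, on four round legs of 40 mm diameter, each leg's bounding box inset 57 mm from the nearest pair of top edges, running from z = 0 to the bottom of the top.

B is a wooden ladder with two side rails of 39×65 mm section and 2535 mm height, set 512 mm apart overall. Between them run 8 rectangular rungs (65 mm deep, 31 mm thick), front faces flush with the rails' −y face. The bottom of the first rung is 192 mm above the floor and each subsequent rung is 296 mm higher than the one below.

C is an open-topped rectangular box: outside dimensions 442×511×380 mm, with a uniform wall and base thickness of 22 mm. The base is a full 442×511 slab on the floor; four walls sit on top of the base. The front and back walls (the −y and +y sides) span the full width; the two side walls fit between them.

The ladder is on top of the table, centred. The open box is on the floor beside the table on its +y side.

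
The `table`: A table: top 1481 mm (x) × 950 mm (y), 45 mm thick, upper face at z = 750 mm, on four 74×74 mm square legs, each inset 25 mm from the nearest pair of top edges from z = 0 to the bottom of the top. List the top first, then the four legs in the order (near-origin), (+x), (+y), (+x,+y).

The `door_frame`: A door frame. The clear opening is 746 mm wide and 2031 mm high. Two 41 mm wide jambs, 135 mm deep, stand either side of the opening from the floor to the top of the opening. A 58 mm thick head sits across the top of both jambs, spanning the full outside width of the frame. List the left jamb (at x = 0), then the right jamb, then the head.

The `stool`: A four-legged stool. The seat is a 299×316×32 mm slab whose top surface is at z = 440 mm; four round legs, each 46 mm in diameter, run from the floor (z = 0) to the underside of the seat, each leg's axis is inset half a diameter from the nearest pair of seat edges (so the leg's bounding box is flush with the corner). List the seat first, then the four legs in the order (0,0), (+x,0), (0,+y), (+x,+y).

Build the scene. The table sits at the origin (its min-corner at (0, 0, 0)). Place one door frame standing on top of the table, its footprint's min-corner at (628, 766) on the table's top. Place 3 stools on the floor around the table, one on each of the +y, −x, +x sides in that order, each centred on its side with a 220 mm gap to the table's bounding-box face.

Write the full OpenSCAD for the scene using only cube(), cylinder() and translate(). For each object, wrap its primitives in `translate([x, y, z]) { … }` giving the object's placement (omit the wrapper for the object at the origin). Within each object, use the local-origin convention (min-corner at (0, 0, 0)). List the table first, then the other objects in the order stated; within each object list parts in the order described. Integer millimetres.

translate([0, 0, 705]) cube([1481, 950, 45]);
translate([25, 25, 0]) cube([74, 74, 705]);
translate([1382, 25, 0]) cube([74, 74, 705]);
translate([25, 851, 0]) cube([74, 74, 705]);
translate([1382, 851, 0]) cube([74, 74, 705]);
translate([628, 766, 750]) {
  cube([41, 135, 2031]);
  translate([787, 0, 0]) cube([41, 135, 2031]);
  translate([0, 0, 2031]) cube([828, 135, 58]);
}
translate([591, 1170, 0]) {
  translate([0, 0, 408]) cube([299, 316, 32]);
  translate([23, 23, 0]) cylinder(h = 408, r = 23);
  translate([276, 23, 0]) cylinder(h = 408, r = 23);
  translate([23, 293, 0]) cylinder(h = 408, r = 23);
  translate([276, 293, 0]) cylinder(h = 408, r = 23);
}
translate([-519, 317, 0]) {
  translate([0, 0, 408]) cube([299, 316, 32]);
  translate([23, 23, 0]) cylinder(h = 408, r = 23);
  translate([276, 23, 0]) cylinder(h = 408, r = 23);
  translate([23, 293, 0]) cylinder(h = 408, r = 23);
  translate([276, 293, 0]) cylinder(h = 408, r = 23);
}
translate([1701, 317, 0]) {
  translate([0, 0, 408]) cube([299, 316, 32]);
  translate([23, 23, 0]) cylinder(h = 408, r = 23);
  translate([276, 23, 0]) cylinder(h = 408, r = 23);
  translate([23, 293, 0]) cylinder(h = 408, r = 23);
  translate([276, 293, 0]) cylinder(h = 408, r = 23);
}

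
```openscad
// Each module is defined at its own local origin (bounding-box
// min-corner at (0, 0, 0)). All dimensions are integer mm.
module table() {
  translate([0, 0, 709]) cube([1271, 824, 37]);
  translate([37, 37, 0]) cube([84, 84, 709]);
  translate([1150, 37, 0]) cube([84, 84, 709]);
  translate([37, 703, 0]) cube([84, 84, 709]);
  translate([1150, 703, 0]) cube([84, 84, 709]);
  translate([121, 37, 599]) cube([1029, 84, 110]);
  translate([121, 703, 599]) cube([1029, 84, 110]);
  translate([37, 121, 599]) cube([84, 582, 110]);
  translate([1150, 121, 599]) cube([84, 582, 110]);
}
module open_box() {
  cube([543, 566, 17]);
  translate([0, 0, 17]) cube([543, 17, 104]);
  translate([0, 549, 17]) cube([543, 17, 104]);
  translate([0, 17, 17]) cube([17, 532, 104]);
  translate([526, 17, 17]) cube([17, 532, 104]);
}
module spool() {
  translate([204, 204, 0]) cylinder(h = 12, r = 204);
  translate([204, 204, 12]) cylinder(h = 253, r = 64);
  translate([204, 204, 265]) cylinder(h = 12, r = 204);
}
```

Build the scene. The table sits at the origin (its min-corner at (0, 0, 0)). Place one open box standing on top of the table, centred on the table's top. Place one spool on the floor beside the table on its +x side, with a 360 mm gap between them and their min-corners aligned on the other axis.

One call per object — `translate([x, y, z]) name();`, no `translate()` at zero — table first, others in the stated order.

table();
translate([364, 129, 746]) open_box();
translate([1631, 0, 0]) spool();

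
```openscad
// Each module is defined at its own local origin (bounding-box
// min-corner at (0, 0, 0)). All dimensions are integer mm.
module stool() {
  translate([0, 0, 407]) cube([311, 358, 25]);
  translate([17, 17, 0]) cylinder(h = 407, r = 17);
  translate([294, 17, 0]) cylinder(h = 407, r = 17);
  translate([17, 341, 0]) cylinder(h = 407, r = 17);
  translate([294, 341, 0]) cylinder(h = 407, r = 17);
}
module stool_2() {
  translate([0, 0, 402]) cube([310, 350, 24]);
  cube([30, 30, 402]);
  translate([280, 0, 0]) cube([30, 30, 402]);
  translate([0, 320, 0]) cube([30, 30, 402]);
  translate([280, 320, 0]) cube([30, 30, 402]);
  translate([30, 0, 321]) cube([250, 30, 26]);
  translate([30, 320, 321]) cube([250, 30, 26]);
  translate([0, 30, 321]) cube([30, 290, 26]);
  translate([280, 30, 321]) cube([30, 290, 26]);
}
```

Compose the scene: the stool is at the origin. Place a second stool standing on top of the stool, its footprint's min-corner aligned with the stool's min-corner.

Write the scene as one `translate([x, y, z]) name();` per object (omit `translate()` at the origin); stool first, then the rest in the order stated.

stool();
translate([0, 0, 432]) stool_2();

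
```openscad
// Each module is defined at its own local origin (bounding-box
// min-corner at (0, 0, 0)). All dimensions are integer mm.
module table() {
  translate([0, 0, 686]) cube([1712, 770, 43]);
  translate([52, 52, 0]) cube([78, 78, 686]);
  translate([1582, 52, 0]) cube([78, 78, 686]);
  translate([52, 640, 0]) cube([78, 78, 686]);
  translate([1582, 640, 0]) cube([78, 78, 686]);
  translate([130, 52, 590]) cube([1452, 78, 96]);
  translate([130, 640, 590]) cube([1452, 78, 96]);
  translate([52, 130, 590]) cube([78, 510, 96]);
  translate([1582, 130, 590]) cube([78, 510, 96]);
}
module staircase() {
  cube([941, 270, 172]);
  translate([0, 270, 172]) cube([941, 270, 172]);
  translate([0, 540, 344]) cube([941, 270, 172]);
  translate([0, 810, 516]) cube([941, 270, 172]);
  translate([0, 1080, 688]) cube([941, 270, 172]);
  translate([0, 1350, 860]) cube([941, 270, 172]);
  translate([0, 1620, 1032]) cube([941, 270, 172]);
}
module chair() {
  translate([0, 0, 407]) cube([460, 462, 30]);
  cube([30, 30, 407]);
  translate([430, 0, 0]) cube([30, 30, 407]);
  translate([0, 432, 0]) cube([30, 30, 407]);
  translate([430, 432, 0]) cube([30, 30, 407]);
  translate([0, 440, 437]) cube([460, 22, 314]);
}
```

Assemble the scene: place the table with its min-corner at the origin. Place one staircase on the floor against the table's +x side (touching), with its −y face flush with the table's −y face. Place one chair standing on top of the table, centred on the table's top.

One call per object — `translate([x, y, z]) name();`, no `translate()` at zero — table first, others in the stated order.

table();
translate([1712, 0, 0]) staircase();
translate([626, 154, 729]) chair();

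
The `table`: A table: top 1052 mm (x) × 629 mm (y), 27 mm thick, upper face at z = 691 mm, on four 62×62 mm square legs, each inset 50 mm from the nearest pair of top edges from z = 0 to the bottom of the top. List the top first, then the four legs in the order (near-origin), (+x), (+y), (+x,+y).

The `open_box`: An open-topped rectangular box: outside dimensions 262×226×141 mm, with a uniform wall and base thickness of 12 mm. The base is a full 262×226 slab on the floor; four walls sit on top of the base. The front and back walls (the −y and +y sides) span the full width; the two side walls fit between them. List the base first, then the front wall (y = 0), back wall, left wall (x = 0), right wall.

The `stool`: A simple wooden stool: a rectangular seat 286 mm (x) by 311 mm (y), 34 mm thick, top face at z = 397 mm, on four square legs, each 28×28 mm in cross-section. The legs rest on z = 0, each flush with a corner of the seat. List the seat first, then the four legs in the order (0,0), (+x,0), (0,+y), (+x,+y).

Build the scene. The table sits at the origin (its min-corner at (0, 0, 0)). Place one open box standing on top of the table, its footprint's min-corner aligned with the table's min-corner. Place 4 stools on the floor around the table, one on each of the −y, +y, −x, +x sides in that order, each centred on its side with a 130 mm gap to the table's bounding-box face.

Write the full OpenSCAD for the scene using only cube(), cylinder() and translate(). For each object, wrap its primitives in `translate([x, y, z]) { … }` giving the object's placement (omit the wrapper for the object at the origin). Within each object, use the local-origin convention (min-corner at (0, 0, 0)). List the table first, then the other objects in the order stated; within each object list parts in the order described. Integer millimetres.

translate([0, 0, 664]) cube([1052, 629, 27]);
translate([50, 50, 0]) cube([62, 62, 664]);
translate([940, 50, 0]) cube([62, 62, 664]);
translate([50, 517, 0]) cube([62, 62, 664]);
translate([940, 517, 0]) cube([62, 62, 664]);
translate([0, 0, 691]) {
  cube([262, 226, 12]);
  translate([0, 0, 12]) cube([262, 12, 129]);
  translate([0, 214, 12]) cube([262, 12, 129]);
  translate([0, 12, 12]) cube([12, 202, 129]);
  translate([250, 12, 12]) cube([12, 202, 129]);
}
translate([383, -441, 0]) {
  translate([0, 0, 363]) cube([286, 311, 34]);
  cube([28, 28, 363]);
  translate([258, 0, 0]) cube([28, 28, 363]);
  translate([0, 283, 0]) cube([28, 28, 363]);
  translate([258, 283, 0]) cube([28, 28, 363]);
}
translate([383, 759, 0]) {
  translate([0, 0, 363]) cube([286, 311, 34]);
  cube([28, 28, 363]);
  translate([258, 0, 0]) cube([28, 28, 363]);
  translate([0, 283, 0]) cube([28, 28, 363]);
  translate([258, 283, 0]) cube([28, 28, 363]);
}
translate([-416, 159, 0]) {
  translate([0, 0, 363]) cube([286, 311, 34]);
  cube([28, 28, 363]);
  translate([258, 0, 0]) cube([28, 28, 363]);
  translate([0, 283, 0]) cube([28, 28, 363]);
  translate([258, 283, 0]) cube([28, 28, 363]);
}
translate([1182, 159, 0]) {
  translate([0, 0, 363]) cube([286, 311, 34]);
  cube([28, 28, 363]);
  translate([258, 0, 0]) cube([28, 28, 363]);
  translate([0, 283, 0]) cube([28, 28, 363]);
  translate([258, 283, 0]) cube([28, 28, 363]);
}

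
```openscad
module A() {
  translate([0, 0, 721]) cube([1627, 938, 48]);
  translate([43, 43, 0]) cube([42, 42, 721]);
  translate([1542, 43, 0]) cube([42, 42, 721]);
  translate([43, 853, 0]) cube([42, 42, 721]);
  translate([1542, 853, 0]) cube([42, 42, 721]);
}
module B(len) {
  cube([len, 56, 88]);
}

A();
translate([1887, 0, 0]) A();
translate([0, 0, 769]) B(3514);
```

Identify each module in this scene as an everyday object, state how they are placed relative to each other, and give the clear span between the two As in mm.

Second table starts at x = 1887; first ends at x = 1627; clear span = 1887 − 1627 = 260 mm.

A is a table. B is a beam. A beam spans the tops of two tables. The clear span between the two tables is 260 mm.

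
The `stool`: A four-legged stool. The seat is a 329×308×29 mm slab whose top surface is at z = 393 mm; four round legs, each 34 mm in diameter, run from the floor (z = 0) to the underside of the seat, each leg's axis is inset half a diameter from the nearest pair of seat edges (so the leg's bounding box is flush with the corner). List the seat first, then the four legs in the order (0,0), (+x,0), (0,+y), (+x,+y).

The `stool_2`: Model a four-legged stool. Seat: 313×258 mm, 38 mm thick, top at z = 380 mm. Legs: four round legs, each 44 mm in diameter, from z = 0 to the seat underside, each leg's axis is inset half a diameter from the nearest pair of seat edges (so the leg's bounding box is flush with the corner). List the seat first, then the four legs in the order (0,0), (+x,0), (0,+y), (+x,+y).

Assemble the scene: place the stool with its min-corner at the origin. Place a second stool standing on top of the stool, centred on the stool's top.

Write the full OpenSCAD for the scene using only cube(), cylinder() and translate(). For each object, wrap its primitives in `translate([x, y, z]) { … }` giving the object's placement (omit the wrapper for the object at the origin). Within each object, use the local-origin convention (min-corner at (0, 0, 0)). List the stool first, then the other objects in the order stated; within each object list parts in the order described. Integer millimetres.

translate([0, 0, 364]) cube([329, 308, 29]);
translate([17, 17, 0]) cylinder(h = 364, r = 17);
translate([312, 17, 0]) cylinder(h = 364, r = 17);
translate([17, 291, 0]) cylinder(h = 364, r = 17);
translate([312, 291, 0]) cylinder(h = 364, r = 17);
translate([8, 25, 393]) {
  translate([0, 0, 342]) cube([313, 258, 38]);
  translate([22, 22, 0]) cylinder(h = 342, r = 22);
  translate([291, 22, 0]) cylinder(h = 342, r = 22);
  translate([22, 236, 0]) cylinder(h = 342, r = 22);
  translate([291, 236, 0]) cylinder(h = 342, r = 22);
}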